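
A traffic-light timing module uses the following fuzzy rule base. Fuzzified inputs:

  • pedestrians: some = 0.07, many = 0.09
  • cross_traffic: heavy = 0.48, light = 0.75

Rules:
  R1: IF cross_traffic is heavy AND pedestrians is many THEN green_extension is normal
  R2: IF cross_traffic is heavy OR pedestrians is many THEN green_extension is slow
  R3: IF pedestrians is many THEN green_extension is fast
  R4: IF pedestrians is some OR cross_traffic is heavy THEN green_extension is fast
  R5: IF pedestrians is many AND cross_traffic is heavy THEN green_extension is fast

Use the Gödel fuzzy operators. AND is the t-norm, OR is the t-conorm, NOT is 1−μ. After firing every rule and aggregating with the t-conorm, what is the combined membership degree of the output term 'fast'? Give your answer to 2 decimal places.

R1: heavy=0.48, many=0.09; AND[min(a, b)] → w = 0.09
R2: heavy=0.48, many=0.09; OR[max(a, b)] → w = 0.48
R3: many=0.09 → w = 0.09
R4: some=0.07, heavy=0.48; OR[max(a, b)] → w = 0.48
R5: many=0.09, heavy=0.48; AND[min(a, b)] → w = 0.09
Rules with consequent 'fast': {R3, R4, R5} → strengths 0.09, 0.48, 0.09
Aggregate via t-conorm [max(a, b)]: 0.48

0.48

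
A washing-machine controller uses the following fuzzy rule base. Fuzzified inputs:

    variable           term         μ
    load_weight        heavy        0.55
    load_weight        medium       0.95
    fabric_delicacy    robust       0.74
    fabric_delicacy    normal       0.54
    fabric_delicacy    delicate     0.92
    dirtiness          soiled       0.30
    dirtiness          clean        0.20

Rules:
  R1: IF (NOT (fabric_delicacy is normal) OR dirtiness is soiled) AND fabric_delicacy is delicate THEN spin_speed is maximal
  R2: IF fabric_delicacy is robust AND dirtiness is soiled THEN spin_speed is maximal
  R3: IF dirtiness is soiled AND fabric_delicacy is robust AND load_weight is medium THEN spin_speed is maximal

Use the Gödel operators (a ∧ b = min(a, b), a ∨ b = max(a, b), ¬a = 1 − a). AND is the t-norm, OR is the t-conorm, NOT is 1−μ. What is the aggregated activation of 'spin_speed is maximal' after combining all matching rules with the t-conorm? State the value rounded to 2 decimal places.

0.46

R1: (¬normal=1−0.54=0.46 OR soiled=0.30) = 0.46; AND[min(a, b)] with delicate=0.92 → w = 0.46
R2: robust=0.74, soiled=0.30; AND[min(a, b)] → w = 0.30
R3: soiled=0.30, robust=0.74, medium=0.95; AND[min(a, b)] → w = 0.30
Rules with consequent 'maximal': {R1, R2, R3} → strengths 0.46, 0.30, 0.30
Aggregate via t-conorm [max(a, b)]: 0.46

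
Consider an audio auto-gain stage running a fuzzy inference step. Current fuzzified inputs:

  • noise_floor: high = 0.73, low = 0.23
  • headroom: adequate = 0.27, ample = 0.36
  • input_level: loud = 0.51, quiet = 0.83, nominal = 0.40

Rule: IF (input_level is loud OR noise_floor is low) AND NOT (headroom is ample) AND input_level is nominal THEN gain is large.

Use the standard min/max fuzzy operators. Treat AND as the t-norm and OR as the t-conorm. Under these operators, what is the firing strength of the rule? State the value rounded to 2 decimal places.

firing strength: (loud=0.51 OR low=0.23) = 0.51; AND[min(a, b)] with ¬ample=1−0.36=0.64, nominal=0.40 → w = 0.40

0.40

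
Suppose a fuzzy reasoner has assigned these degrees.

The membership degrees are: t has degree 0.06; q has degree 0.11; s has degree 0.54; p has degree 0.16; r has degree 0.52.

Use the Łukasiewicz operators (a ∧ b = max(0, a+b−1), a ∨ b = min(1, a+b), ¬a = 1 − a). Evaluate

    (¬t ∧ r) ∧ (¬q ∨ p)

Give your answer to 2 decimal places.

0.46

¬t = 1 − 0.06 = 0.94
¬t ∧ r = max(0, a+b−1) on (0.94, 0.52) = 0.46
¬q = 1 − 0.11 = 0.89
¬q ∨ p = min(1, a+b) on (0.89, 0.16) = 1.00
(¬t ∧ r) ∧ (¬q ∨ p) = max(0, a+b−1) on (0.46, 1.00) = 0.46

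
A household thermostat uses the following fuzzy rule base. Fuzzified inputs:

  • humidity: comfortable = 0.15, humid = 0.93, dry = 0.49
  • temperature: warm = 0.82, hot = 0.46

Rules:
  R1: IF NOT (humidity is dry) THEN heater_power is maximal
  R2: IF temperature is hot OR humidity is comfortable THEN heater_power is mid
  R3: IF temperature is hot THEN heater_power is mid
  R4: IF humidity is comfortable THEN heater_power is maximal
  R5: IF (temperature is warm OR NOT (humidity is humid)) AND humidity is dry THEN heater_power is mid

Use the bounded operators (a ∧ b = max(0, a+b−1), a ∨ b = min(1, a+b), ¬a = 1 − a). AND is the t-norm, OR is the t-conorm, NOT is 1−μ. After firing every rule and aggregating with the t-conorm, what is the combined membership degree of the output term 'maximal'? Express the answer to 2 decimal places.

0.66

R1: ¬dry=1−0.49=0.51 → w = 0.51
R2: hot=0.46, comfortable=0.15; OR[min(1, a+b)] → w = 0.61
R3: hot=0.46 → w = 0.46
R4: comfortable=0.15 → w = 0.15
R5: (warm=0.82 OR ¬humid=1−0.93=0.07) = 0.89; AND[max(0, a+b−1)] with dry=0.49 → w = 0.38
Rules with consequent 'maximal': {R1, R4} → strengths 0.51, 0.15
Aggregate via t-conorm [min(1, a+b)]: 0.66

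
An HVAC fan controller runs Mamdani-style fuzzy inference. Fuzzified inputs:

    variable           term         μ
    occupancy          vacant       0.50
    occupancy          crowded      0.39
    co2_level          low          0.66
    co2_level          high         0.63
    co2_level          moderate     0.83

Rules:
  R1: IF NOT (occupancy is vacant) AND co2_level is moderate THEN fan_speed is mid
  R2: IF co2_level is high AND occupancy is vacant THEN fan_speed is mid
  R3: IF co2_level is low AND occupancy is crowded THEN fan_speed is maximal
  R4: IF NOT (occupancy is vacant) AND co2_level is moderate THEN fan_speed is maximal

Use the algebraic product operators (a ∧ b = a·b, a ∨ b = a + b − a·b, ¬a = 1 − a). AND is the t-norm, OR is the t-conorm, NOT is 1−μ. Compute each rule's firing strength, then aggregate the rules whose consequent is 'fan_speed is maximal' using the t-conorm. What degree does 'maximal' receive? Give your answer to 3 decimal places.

R1: ¬vacant=1−0.50=0.50, moderate=0.83; AND[a·b] → w = 0.4150
R2: high=0.63, vacant=0.50; AND[a·b] → w = 0.3150
R3: low=0.66, crowded=0.39; AND[a·b] → w = 0.2574
R4: ¬vacant=1−0.50=0.50, moderate=0.83; AND[a·b] → w = 0.4150
Rules with consequent 'maximal': {R3, R4} → strengths 0.2574, 0.4150
Aggregate via t-conorm [a + b − a·b]: 0.5656

0.566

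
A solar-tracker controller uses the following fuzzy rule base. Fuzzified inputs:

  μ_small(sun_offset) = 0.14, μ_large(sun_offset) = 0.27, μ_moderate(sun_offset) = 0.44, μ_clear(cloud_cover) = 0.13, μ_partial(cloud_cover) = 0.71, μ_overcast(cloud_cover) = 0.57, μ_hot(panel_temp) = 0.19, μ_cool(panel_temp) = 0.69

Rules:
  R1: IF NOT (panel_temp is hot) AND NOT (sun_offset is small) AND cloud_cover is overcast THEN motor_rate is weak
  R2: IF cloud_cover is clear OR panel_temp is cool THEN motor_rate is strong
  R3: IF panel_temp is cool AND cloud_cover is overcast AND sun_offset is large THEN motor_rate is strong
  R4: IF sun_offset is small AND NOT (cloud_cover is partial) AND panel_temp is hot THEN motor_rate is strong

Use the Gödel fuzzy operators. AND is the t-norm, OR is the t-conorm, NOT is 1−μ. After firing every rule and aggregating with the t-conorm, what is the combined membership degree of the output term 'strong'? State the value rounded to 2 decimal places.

0.69

R1: ¬hot=1−0.19=0.81, ¬small=1−0.14=0.86, overcast=0.57; AND[min(a, b)] → w = 0.57
R2: clear=0.13, cool=0.69; OR[max(a, b)] → w = 0.69
R3: cool=0.69, overcast=0.57, large=0.27; AND[min(a, b)] → w = 0.27
R4: small=0.14, ¬partial=1−0.71=0.29, hot=0.19; AND[min(a, b)] → w = 0.14
Rules with consequent 'strong': {R2, R3, R4} → strengths 0.69, 0.27, 0.14
Aggregate via t-conorm [max(a, b)]: 0.69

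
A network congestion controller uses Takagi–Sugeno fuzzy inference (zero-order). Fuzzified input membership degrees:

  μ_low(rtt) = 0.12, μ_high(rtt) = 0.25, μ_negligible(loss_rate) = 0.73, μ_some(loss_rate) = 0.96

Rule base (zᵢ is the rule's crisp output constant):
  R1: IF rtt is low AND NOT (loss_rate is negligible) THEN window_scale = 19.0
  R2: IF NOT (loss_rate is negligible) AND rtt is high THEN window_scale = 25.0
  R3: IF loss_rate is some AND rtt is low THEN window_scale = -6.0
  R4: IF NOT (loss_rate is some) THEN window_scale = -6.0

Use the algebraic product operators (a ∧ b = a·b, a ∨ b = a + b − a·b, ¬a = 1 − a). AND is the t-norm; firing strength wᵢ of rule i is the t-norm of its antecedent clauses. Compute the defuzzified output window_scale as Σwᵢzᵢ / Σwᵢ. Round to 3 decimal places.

5.378

R1 (z=19.0): low=0.12, ¬negligible=1−0.73=0.27; AND[a·b] → w = 0.0324
R2 (z=25.0): ¬negligible=1−0.73=0.27, high=0.25; AND[a·b] → w = 0.0675
R3 (z=-6.0): some=0.96, low=0.12; AND[a·b] → w = 0.1152
R4 (z=-6.0): ¬some=1−0.96=0.04 → w = 0.0400
Weighted average = (0.0324·19.0 + 0.0675·25.0 + 0.1152·-6.0 + 0.0400·-6.0) / (0.0324 + 0.0675 + 0.1152 + 0.0400)
  = 1.3719 / 0.2551 = 5.378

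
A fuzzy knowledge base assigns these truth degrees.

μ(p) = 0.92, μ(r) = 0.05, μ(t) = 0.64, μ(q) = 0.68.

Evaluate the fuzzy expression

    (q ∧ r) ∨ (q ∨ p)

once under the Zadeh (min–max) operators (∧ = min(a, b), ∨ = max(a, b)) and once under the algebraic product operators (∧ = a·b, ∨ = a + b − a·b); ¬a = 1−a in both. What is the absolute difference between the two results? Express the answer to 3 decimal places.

0.055

Under Zadeh (min–max):
  q ∧ r = min(a, b) on (0.68, 0.05) = 0.05
  q ∨ p = max(a, b) on (0.68, 0.92) = 0.92
  (q ∧ r) ∨ (q ∨ p) = max(a, b) on (0.05, 0.92) = 0.92
  → value = 0.9200
Under algebraic product:
  q ∧ r = a·b on (0.6800, 0.0500) = 0.0340
  q ∨ p = a + b − a·b on (0.6800, 0.9200) = 0.9744
  (q ∧ r) ∨ (q ∨ p) = a + b − a·b on (0.0340, 0.9744) = 0.9753
  → value = 0.9753
|0.9200 − 0.9753| = 0.055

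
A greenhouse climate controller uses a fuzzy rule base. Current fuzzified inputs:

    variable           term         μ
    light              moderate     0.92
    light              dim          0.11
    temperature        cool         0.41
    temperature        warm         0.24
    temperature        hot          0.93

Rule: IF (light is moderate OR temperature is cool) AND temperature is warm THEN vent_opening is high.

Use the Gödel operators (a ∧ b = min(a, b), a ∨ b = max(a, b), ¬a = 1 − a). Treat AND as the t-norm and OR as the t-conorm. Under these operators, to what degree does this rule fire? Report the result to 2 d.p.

0.24

firing strength: (moderate=0.92 OR cool=0.41) = 0.92; AND[min(a, b)] with warm=0.24 → w = 0.24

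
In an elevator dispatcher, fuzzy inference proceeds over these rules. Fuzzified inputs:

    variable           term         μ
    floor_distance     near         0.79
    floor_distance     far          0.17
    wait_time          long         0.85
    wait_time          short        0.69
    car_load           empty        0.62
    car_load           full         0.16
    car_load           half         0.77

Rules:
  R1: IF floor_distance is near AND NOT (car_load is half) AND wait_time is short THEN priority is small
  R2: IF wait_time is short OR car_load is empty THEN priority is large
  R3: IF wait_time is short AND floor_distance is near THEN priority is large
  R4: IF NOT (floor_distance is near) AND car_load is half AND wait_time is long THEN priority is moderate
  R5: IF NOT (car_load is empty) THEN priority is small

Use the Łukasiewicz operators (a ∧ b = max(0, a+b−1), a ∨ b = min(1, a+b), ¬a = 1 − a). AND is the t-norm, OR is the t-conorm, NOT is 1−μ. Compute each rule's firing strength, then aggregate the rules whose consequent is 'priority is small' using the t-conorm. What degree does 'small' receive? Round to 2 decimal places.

0.38

R1: near=0.79, ¬half=1−0.77=0.23, short=0.69; AND[max(0, a+b−1)] → w = 0.00
R2: short=0.69, empty=0.62; OR[min(1, a+b)] → w = 1.00
R3: short=0.69, near=0.79; AND[max(0, a+b−1)] → w = 0.48
R4: ¬near=1−0.79=0.21, half=0.77, long=0.85; AND[max(0, a+b−1)] → w = 0.00
R5: ¬empty=1−0.62=0.38 → w = 0.38
Rules with consequent 'small': {R1, R5} → strengths 0.00, 0.38
Aggregate via t-conorm [min(1, a+b)]: 0.38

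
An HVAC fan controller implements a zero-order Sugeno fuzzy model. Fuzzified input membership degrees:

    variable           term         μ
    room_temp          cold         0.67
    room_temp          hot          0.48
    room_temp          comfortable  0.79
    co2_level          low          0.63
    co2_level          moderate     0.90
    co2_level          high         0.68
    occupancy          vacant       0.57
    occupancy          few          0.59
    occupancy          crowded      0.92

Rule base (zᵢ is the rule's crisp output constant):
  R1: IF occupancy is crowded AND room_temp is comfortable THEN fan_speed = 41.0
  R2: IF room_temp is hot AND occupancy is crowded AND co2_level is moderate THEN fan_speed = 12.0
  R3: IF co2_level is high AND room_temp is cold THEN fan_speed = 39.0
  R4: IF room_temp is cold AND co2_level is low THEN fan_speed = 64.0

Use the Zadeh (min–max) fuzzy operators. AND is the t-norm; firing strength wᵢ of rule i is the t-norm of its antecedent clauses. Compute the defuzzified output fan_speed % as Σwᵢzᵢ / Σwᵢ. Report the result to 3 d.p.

40.700

R1 (z=41.0): crowded=0.92, comfortable=0.79; AND[min(a, b)] → w = 0.79
R2 (z=12.0): hot=0.48, crowded=0.92, moderate=0.90; AND[min(a, b)] → w = 0.48
R3 (z=39.0): high=0.68, cold=0.67; AND[min(a, b)] → w = 0.67
R4 (z=64.0): cold=0.67, low=0.63; AND[min(a, b)] → w = 0.63
Weighted average = (0.79·41.0 + 0.48·12.0 + 0.67·39.0 + 0.63·64.0) / (0.79 + 0.48 + 0.67 + 0.63)
  = 104.6000 / 2.5700 = 40.700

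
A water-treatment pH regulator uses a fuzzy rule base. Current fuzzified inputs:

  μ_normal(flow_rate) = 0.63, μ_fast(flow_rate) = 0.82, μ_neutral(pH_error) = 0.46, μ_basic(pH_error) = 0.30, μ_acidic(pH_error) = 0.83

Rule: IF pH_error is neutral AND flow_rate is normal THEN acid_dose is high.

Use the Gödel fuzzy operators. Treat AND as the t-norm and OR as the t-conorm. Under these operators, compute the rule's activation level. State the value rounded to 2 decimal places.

0.46

firing strength: neutral=0.46, normal=0.63; AND[min(a, b)] → w = 0.46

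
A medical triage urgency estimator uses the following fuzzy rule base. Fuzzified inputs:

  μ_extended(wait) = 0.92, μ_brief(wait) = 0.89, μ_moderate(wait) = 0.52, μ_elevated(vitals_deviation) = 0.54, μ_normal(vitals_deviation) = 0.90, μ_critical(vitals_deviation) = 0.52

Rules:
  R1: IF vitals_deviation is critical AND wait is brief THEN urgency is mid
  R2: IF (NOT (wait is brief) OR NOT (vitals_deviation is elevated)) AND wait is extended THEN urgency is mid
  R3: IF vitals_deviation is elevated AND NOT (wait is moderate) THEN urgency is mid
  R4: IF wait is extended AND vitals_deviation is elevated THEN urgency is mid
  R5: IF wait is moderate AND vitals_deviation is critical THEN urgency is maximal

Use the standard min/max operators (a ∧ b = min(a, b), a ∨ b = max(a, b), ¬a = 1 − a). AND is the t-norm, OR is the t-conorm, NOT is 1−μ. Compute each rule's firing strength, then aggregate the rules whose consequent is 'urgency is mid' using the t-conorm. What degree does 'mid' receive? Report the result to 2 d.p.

0.54

R1: critical=0.52, brief=0.89; AND[min(a, b)] → w = 0.52
R2: (¬brief=1−0.89=0.11 OR ¬elevated=1−0.54=0.46) = 0.46; AND[min(a, b)] with extended=0.92 → w = 0.46
R3: elevated=0.54, ¬moderate=1−0.52=0.48; AND[min(a, b)] → w = 0.48
R4: extended=0.92, elevated=0.54; AND[min(a, b)] → w = 0.54
R5: moderate=0.52, critical=0.52; AND[min(a, b)] → w = 0.52
Rules with consequent 'mid': {R1, R2, R3, R4} → strengths 0.52, 0.46, 0.48, 0.54
Aggregate via t-conorm [max(a, b)]: 0.54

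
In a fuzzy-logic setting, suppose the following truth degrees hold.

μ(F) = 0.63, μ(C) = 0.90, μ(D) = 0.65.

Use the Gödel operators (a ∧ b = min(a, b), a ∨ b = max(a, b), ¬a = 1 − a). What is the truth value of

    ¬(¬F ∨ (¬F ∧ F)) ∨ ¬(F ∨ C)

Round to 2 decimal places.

¬F = 1 − 0.63 = 0.37
¬F = 1 − 0.63 = 0.37
¬F ∧ F = min(a, b) on (0.37, 0.63) = 0.37
¬F ∨ (¬F ∧ F) = max(a, b) on (0.37, 0.37) = 0.37
¬(¬F ∨ (¬F ∧ F)) = 1 − 0.37 = 0.63
F ∨ C = max(a, b) on (0.63, 0.90) = 0.90
¬(F ∨ C) = 1 − 0.90 = 0.10
¬(¬F ∨ (¬F ∧ F)) ∨ ¬(F ∨ C) = max(a, b) on (0.63, 0.10) = 0.63

0.63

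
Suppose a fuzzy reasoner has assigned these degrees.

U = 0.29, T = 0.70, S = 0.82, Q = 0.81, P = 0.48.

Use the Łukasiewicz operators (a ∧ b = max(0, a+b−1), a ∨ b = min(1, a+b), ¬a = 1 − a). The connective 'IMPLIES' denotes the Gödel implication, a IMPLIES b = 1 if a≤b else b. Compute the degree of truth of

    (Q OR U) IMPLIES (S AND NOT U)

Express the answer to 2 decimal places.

Q OR U = min(1, a+b) on (0.81, 0.29) = 1.00
NOT U = 1 − 0.29 = 0.71
S AND NOT U = max(0, a+b−1) on (0.82, 0.71) = 0.53
(Q OR U) IMPLIES (S AND NOT U)  [Gödel: 1 if a≤b else b] with a=1.00, b=0.53 → 0.53

0.53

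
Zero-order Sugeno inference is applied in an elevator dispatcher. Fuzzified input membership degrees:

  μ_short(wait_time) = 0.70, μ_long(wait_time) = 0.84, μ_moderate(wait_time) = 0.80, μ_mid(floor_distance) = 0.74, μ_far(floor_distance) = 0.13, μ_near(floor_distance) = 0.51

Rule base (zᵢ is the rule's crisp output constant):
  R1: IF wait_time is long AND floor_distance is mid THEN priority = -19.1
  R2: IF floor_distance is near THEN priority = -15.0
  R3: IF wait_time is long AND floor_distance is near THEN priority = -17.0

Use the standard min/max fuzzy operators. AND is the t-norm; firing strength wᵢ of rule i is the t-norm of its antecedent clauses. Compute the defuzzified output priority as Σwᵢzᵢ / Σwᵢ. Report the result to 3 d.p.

-17.303

R1 (z=-19.1): long=0.84, mid=0.74; AND[min(a, b)] → w = 0.74
R2 (z=-15.0): near=0.51 → w = 0.51
R3 (z=-17.0): long=0.84, near=0.51; AND[min(a, b)] → w = 0.51
Weighted average = (0.74·-19.1 + 0.51·-15.0 + 0.51·-17.0) / (0.74 + 0.51 + 0.51)
  = -30.4540 / 1.7600 = -17.303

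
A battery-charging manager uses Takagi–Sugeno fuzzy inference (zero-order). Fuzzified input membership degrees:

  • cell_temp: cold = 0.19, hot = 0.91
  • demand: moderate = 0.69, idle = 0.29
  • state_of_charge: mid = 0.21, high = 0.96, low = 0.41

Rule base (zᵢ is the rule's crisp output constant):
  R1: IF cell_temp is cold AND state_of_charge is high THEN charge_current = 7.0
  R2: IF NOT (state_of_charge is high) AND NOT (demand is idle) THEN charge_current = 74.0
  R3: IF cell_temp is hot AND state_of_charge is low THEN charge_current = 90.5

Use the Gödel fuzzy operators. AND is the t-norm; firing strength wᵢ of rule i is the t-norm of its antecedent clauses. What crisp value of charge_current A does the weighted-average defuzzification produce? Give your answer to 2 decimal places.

64.68

R1 (z=7.0): cold=0.19, high=0.96; AND[min(a, b)] → w = 0.19
R2 (z=74.0): ¬high=1−0.96=0.04, ¬idle=1−0.29=0.71; AND[min(a, b)] → w = 0.04
R3 (z=90.5): hot=0.91, low=0.41; AND[min(a, b)] → w = 0.41
Weighted average = (0.19·7.0 + 0.04·74.0 + 0.41·90.5) / (0.19 + 0.04 + 0.41)
  = 41.3950 / 0.6400 = 64.68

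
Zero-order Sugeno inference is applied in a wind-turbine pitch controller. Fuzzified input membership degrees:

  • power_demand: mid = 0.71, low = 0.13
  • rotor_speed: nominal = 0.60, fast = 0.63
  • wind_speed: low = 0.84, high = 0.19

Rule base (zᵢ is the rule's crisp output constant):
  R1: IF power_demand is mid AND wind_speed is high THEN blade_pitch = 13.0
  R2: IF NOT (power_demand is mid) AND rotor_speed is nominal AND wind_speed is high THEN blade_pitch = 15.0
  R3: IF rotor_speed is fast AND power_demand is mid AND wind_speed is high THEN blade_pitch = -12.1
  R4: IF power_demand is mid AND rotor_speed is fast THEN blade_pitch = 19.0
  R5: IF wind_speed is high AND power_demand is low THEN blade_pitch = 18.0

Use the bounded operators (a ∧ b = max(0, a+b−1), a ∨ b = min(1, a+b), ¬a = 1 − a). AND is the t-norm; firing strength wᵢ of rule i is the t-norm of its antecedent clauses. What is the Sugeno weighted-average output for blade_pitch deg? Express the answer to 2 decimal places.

19.00

R1 (z=13.0): mid=0.71, high=0.19; AND[max(0, a+b−1)] → w = 0.00
R2 (z=15.0): ¬mid=1−0.71=0.29, nominal=0.60, high=0.19; AND[max(0, a+b−1)] → w = 0.00
R3 (z=-12.1): fast=0.63, mid=0.71, high=0.19; AND[max(0, a+b−1)] → w = 0.00
R4 (z=19.0): mid=0.71, fast=0.63; AND[max(0, a+b−1)] → w = 0.34
R5 (z=18.0): high=0.19, low=0.13; AND[max(0, a+b−1)] → w = 0.00
Weighted average = (0.00·13.0 + 0.00·15.0 + 0.00·-12.1 + 0.34·19.0 + 0.00·18.0) / (0.00 + 0.00 + 0.00 + 0.34 + 0.00)
  = 6.4600 / 0.3400 = 19.00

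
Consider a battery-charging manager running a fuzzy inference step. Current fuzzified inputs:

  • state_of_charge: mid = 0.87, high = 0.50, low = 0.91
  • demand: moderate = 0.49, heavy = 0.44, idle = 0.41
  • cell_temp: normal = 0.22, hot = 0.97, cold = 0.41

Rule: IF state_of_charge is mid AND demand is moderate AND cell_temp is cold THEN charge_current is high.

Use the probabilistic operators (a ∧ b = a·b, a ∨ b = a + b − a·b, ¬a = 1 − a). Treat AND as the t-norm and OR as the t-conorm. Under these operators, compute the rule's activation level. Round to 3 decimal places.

firing strength: mid=0.87, moderate=0.49, cold=0.41; AND[a·b] → w = 0.1748

0.175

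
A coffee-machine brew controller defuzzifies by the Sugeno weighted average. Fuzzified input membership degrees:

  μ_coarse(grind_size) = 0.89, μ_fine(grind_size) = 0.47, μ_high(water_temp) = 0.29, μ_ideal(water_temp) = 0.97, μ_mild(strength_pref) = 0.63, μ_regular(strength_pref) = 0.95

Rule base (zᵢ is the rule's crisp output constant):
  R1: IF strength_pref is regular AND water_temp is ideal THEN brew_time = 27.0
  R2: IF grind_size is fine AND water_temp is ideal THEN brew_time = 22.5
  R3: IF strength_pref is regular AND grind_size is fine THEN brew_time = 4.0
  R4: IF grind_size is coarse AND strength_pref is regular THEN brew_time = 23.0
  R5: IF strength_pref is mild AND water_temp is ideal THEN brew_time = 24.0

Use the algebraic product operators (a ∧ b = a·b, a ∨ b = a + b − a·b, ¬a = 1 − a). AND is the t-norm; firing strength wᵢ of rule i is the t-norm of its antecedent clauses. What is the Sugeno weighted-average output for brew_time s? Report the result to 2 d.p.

R1 (z=27.0): regular=0.95, ideal=0.97; AND[a·b] → w = 0.9215
R2 (z=22.5): fine=0.47, ideal=0.97; AND[a·b] → w = 0.4559
R3 (z=4.0): regular=0.95, fine=0.47; AND[a·b] → w = 0.4465
R4 (z=23.0): coarse=0.89, regular=0.95; AND[a·b] → w = 0.8455
R5 (z=24.0): mild=0.63, ideal=0.97; AND[a·b] → w = 0.6111
Weighted average = (0.9215·27.0 + 0.4559·22.5 + 0.4465·4.0 + 0.8455·23.0 + 0.6111·24.0) / (0.9215 + 0.4559 + 0.4465 + 0.8455 + 0.6111)
  = 71.0371 / 3.2805 = 21.65

21.65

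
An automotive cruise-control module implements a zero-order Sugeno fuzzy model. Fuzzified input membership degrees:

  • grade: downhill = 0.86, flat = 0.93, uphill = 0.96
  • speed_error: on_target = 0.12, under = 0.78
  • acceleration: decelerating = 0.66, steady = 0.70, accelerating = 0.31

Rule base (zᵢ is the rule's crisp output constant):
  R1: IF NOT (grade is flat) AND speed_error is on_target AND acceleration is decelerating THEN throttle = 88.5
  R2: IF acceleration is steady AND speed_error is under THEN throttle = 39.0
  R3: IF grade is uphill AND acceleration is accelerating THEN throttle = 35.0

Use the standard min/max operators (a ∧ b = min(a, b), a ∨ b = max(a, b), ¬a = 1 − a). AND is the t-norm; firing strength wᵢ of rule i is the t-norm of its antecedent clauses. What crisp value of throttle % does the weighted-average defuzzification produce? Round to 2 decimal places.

R1 (z=88.5): ¬flat=1−0.93=0.07, on_target=0.12, decelerating=0.66; AND[min(a, b)] → w = 0.07
R2 (z=39.0): steady=0.70, under=0.78; AND[min(a, b)] → w = 0.70
R3 (z=35.0): uphill=0.96, accelerating=0.31; AND[min(a, b)] → w = 0.31
Weighted average = (0.07·88.5 + 0.70·39.0 + 0.31·35.0) / (0.07 + 0.70 + 0.31)
  = 44.3450 / 1.0800 = 41.06

41.06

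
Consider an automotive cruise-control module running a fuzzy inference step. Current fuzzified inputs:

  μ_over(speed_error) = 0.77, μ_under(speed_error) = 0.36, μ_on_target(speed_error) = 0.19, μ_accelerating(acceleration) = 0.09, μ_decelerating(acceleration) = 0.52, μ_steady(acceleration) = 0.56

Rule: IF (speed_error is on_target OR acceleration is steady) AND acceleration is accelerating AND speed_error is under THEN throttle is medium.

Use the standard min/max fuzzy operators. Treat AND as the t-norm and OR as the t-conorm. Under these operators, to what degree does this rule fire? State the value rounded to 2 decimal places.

firing strength: (on_target=0.19 OR steady=0.56) = 0.56; AND[min(a, b)] with accelerating=0.09, under=0.36 → w = 0.09

0.09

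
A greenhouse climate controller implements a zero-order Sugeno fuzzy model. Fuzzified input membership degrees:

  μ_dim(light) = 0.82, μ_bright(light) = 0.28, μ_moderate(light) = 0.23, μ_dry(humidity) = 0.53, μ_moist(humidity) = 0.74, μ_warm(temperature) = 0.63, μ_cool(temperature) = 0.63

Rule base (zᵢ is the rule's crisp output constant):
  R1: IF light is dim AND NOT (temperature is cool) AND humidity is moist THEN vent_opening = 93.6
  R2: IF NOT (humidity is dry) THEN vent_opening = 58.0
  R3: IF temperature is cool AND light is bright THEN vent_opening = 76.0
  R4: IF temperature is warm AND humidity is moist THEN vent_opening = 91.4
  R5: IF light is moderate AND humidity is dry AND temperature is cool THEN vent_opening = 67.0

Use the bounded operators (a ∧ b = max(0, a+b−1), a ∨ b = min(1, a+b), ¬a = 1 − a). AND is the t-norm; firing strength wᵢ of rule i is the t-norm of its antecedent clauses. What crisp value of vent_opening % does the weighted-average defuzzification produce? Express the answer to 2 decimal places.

R1 (z=93.6): dim=0.82, ¬cool=1−0.63=0.37, moist=0.74; AND[max(0, a+b−1)] → w = 0.00
R2 (z=58.0): ¬dry=1−0.53=0.47 → w = 0.47
R3 (z=76.0): cool=0.63, bright=0.28; AND[max(0, a+b−1)] → w = 0.00
R4 (z=91.4): warm=0.63, moist=0.74; AND[max(0, a+b−1)] → w = 0.37
R5 (z=67.0): moderate=0.23, dry=0.53, cool=0.63; AND[max(0, a+b−1)] → w = 0.00
Weighted average = (0.00·93.6 + 0.47·58.0 + 0.00·76.0 + 0.37·91.4 + 0.00·67.0) / (0.00 + 0.47 + 0.00 + 0.37 + 0.00)
  = 61.0780 / 0.8400 = 72.71

72.71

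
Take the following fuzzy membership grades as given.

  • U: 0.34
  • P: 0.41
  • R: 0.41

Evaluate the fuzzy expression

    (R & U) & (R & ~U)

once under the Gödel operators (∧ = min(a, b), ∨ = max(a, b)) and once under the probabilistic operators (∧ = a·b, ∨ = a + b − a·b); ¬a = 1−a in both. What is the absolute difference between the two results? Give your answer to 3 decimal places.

Under Gödel:
  R & U = min(a, b) on (0.41, 0.34) = 0.34
  ~U = 1 − 0.34 = 0.66
  R & ~U = min(a, b) on (0.41, 0.66) = 0.41
  (R & U) & (R & ~U) = min(a, b) on (0.34, 0.41) = 0.34
  → value = 0.3400
Under probabilistic:
  R & U = a·b on (0.4100, 0.3400) = 0.1394
  ~U = 1 − 0.3400 = 0.6600
  R & ~U = a·b on (0.4100, 0.6600) = 0.2706
  (R & U) & (R & ~U) = a·b on (0.1394, 0.2706) = 0.0377
  → value = 0.0377
|0.3400 − 0.0377| = 0.302

0.302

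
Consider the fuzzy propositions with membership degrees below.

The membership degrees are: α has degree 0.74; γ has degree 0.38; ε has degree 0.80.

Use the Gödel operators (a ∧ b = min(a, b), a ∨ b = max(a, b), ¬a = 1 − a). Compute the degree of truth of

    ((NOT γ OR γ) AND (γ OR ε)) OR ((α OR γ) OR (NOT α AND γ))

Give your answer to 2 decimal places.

0.74

NOT γ = 1 − 0.38 = 0.62
NOT γ OR γ = max(a, b) on (0.62, 0.38) = 0.62
γ OR ε = max(a, b) on (0.38, 0.80) = 0.80
(NOT γ OR γ) AND (γ OR ε) = min(a, b) on (0.62, 0.80) = 0.62
α OR γ = max(a, b) on (0.74, 0.38) = 0.74
NOT α = 1 − 0.74 = 0.26
NOT α AND γ = min(a, b) on (0.26, 0.38) = 0.26
(α OR γ) OR (NOT α AND γ) = max(a, b) on (0.74, 0.26) = 0.74
((NOT γ OR γ) AND (γ OR ε)) OR ((α OR γ) OR (NOT α AND γ)) = max(a, b) on (0.62, 0.74) = 0.74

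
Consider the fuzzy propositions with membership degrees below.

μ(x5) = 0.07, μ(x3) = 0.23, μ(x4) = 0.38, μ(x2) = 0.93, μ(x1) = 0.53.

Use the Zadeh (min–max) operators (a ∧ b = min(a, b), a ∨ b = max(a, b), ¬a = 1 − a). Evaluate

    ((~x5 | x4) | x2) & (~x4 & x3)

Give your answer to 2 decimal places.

~x5 = 1 − 0.07 = 0.93
~x5 | x4 = max(a, b) on (0.93, 0.38) = 0.93
(~x5 | x4) | x2 = max(a, b) on (0.93, 0.93) = 0.93
~x4 = 1 − 0.38 = 0.62
~x4 & x3 = min(a, b) on (0.62, 0.23) = 0.23
((~x5 | x4) | x2) & (~x4 & x3) = min(a, b) on (0.93, 0.23) = 0.23

0.23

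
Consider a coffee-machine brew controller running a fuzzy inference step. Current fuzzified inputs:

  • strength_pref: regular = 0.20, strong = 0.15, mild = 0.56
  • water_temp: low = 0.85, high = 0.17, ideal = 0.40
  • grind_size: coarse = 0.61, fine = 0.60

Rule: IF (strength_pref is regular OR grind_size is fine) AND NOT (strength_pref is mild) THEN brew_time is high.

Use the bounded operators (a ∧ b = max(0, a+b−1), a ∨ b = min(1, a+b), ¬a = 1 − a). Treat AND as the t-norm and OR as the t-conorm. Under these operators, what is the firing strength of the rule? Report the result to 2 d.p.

firing strength: (regular=0.20 OR fine=0.60) = 0.80; AND[max(0, a+b−1)] with ¬mild=1−0.56=0.44 → w = 0.24

0.24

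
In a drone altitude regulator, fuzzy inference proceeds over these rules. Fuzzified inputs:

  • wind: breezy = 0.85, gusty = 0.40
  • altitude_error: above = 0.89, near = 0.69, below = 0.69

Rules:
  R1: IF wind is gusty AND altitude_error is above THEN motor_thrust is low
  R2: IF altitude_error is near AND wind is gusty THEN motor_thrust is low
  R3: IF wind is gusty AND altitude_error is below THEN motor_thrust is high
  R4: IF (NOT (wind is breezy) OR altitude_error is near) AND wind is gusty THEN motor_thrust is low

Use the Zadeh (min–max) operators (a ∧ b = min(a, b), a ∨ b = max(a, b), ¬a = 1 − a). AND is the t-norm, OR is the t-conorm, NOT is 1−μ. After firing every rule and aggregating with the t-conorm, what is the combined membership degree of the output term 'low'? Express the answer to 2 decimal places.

0.40

R1: gusty=0.40, above=0.89; AND[min(a, b)] → w = 0.40
R2: near=0.69, gusty=0.40; AND[min(a, b)] → w = 0.40
R3: gusty=0.40, below=0.69; AND[min(a, b)] → w = 0.40
R4: (¬breezy=1−0.85=0.15 OR near=0.69) = 0.69; AND[min(a, b)] with gusty=0.40 → w = 0.40
Rules with consequent 'low': {R1, R2, R4} → strengths 0.40, 0.40, 0.40
Aggregate via t-conorm [max(a, b)]: 0.40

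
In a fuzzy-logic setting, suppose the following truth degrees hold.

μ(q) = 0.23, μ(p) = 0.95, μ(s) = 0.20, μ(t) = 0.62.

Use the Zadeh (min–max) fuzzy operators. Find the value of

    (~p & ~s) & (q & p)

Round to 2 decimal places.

0.05

~p = 1 − 0.95 = 0.05
~s = 1 − 0.20 = 0.80
~p & ~s = min(a, b) on (0.05, 0.80) = 0.05
q & p = min(a, b) on (0.23, 0.95) = 0.23
(~p & ~s) & (q & p) = min(a, b) on (0.05, 0.23) = 0.05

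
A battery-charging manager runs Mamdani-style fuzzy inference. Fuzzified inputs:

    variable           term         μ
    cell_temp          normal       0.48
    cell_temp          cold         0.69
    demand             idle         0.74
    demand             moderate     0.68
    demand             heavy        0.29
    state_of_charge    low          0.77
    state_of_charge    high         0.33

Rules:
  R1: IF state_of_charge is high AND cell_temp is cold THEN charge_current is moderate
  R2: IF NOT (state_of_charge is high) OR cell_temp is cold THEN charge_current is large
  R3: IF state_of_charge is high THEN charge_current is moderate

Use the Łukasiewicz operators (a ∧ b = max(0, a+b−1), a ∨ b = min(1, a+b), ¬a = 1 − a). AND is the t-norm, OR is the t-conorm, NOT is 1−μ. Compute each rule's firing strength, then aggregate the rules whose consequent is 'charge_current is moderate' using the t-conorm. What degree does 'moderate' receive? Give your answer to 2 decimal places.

R1: high=0.33, cold=0.69; AND[max(0, a+b−1)] → w = 0.02
R2: ¬high=1−0.33=0.67, cold=0.69; OR[min(1, a+b)] → w = 1.00
R3: high=0.33 → w = 0.33
Rules with consequent 'moderate': {R1, R3} → strengths 0.02, 0.33
Aggregate via t-conorm [min(1, a+b)]: 0.35

0.35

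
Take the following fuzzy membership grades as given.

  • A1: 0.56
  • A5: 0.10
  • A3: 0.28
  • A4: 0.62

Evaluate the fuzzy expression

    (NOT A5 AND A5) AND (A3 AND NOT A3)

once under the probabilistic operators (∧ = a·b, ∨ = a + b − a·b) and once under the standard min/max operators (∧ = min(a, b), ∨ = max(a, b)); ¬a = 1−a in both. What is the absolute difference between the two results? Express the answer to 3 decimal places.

Under probabilistic:
  NOT A5 = 1 − 0.1000 = 0.9000
  NOT A5 AND A5 = a·b on (0.9000, 0.1000) = 0.0900
  NOT A3 = 1 − 0.2800 = 0.7200
  A3 AND NOT A3 = a·b on (0.2800, 0.7200) = 0.2016
  (NOT A5 AND A5) AND (A3 AND NOT A3) = a·b on (0.0900, 0.2016) = 0.0181
  → value = 0.0181
Under standard min/max:
  NOT A5 = 1 − 0.10 = 0.90
  NOT A5 AND A5 = min(a, b) on (0.90, 0.10) = 0.10
  NOT A3 = 1 − 0.28 = 0.72
  A3 AND NOT A3 = min(a, b) on (0.28, 0.72) = 0.28
  (NOT A5 AND A5) AND (A3 AND NOT A3) = min(a, b) on (0.10, 0.28) = 0.10
  → value = 0.1000
|0.0181 − 0.1000| = 0.082

0.082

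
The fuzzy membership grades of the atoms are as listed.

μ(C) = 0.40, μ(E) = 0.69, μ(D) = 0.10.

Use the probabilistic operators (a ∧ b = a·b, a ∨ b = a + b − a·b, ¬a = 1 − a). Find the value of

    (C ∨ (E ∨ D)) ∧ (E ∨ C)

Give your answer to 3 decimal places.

0.678

E ∨ D = a + b − a·b on (0.6900, 0.1000) = 0.7210
C ∨ (E ∨ D) = a + b − a·b on (0.4000, 0.7210) = 0.8326
E ∨ C = a + b − a·b on (0.6900, 0.4000) = 0.8140
(C ∨ (E ∨ D)) ∧ (E ∨ C) = a·b on (0.8326, 0.8140) = 0.6777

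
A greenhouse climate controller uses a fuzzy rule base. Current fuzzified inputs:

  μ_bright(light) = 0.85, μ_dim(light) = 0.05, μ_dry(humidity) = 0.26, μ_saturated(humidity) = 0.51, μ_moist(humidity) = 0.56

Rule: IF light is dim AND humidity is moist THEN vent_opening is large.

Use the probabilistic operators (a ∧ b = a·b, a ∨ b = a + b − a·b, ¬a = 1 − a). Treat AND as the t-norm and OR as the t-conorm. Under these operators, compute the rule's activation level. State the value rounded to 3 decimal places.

firing strength: dim=0.05, moist=0.56; AND[a·b] → w = 0.0280

0.028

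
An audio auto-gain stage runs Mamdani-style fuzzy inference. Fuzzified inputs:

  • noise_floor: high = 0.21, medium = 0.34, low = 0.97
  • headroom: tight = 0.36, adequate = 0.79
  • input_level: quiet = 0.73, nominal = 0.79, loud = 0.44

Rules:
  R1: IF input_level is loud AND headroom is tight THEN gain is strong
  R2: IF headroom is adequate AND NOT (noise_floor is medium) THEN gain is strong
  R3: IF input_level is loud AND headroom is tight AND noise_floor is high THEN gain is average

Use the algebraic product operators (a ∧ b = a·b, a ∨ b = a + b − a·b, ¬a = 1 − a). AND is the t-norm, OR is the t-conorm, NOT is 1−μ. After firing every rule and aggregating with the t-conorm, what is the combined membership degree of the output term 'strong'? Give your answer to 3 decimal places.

R1: loud=0.44, tight=0.36; AND[a·b] → w = 0.1584
R2: adequate=0.79, ¬medium=1−0.34=0.66; AND[a·b] → w = 0.5214
R3: loud=0.44, tight=0.36, high=0.21; AND[a·b] → w = 0.0333
Rules with consequent 'strong': {R1, R2} → strengths 0.1584, 0.5214
Aggregate via t-conorm [a + b − a·b]: 0.5972

0.597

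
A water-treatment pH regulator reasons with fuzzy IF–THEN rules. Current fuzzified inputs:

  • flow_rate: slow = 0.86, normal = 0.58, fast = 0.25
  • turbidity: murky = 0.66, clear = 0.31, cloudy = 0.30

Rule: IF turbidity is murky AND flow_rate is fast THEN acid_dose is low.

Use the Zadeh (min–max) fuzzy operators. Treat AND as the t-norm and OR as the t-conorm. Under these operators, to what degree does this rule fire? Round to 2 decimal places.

firing strength: murky=0.66, fast=0.25; AND[min(a, b)] → w = 0.25

0.25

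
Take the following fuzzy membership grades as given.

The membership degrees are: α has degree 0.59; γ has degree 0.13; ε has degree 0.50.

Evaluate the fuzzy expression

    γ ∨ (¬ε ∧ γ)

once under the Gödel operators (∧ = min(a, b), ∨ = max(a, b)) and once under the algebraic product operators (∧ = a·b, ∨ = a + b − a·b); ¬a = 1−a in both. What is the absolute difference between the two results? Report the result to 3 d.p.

Under Gödel:
  ¬ε = 1 − 0.50 = 0.50
  ¬ε ∧ γ = min(a, b) on (0.50, 0.13) = 0.13
  γ ∨ (¬ε ∧ γ) = max(a, b) on (0.13, 0.13) = 0.13
  → value = 0.1300
Under algebraic product:
  ¬ε = 1 − 0.5000 = 0.5000
  ¬ε ∧ γ = a·b on (0.5000, 0.1300) = 0.0650
  γ ∨ (¬ε ∧ γ) = a + b − a·b on (0.1300, 0.0650) = 0.1865
  → value = 0.1865
|0.1300 − 0.1865| = 0.057

0.057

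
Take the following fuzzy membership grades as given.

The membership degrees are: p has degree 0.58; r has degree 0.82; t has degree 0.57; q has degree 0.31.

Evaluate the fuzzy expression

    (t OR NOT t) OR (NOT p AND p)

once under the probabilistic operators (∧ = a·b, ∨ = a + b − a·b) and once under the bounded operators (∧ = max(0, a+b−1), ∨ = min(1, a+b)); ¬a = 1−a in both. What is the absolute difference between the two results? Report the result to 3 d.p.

Under probabilistic:
  NOT t = 1 − 0.5700 = 0.4300
  t OR NOT t = a + b − a·b on (0.5700, 0.4300) = 0.7549
  NOT p = 1 − 0.5800 = 0.4200
  NOT p AND p = a·b on (0.4200, 0.5800) = 0.2436
  (t OR NOT t) OR (NOT p AND p) = a + b − a·b on (0.7549, 0.2436) = 0.8146
  → value = 0.8146
Under bounded:
  NOT t = 1 − 0.57 = 0.43
  t OR NOT t = min(1, a+b) on (0.57, 0.43) = 1.00
  NOT p = 1 − 0.58 = 0.42
  NOT p AND p = max(0, a+b−1) on (0.42, 0.58) = 0.00
  (t OR NOT t) OR (NOT p AND p) = min(1, a+b) on (1.00, 0.00) = 1.00
  → value = 1.0000
|0.8146 − 1.0000| = 0.185

0.185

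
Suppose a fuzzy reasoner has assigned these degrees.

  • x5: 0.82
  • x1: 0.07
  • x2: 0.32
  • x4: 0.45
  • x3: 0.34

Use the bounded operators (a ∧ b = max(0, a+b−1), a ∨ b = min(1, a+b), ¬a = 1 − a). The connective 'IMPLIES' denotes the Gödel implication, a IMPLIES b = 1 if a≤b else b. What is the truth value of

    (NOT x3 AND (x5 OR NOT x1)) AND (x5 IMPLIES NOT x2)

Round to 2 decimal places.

NOT x3 = 1 − 0.34 = 0.66
NOT x1 = 1 − 0.07 = 0.93
x5 OR NOT x1 = min(1, a+b) on (0.82, 0.93) = 1.00
NOT x3 AND (x5 OR NOT x1) = max(0, a+b−1) on (0.66, 1.00) = 0.66
NOT x2 = 1 − 0.32 = 0.68
x5 IMPLIES NOT x2  [Gödel: 1 if a≤b else b] with a=0.82, b=0.68 → 0.68
(NOT x3 AND (x5 OR NOT x1)) AND (x5 IMPLIES NOT x2) = max(0, a+b−1) on (0.66, 0.68) = 0.34

0.34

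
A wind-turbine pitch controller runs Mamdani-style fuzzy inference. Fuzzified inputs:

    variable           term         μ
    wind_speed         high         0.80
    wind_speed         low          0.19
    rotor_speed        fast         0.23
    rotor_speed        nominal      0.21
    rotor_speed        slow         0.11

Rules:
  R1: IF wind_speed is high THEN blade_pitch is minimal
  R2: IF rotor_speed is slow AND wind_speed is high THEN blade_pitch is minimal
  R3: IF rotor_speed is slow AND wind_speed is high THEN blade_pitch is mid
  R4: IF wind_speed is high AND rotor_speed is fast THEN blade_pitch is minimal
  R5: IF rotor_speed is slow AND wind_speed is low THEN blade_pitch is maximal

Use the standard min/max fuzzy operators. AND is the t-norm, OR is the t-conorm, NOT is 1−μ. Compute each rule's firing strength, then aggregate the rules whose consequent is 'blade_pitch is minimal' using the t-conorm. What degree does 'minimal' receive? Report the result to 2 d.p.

0.80

R1: high=0.80 → w = 0.80
R2: slow=0.11, high=0.80; AND[min(a, b)] → w = 0.11
R3: slow=0.11, high=0.80; AND[min(a, b)] → w = 0.11
R4: high=0.80, fast=0.23; AND[min(a, b)] → w = 0.23
R5: slow=0.11, low=0.19; AND[min(a, b)] → w = 0.11
Rules with consequent 'minimal': {R1, R2, R4} → strengths 0.80, 0.11, 0.23
Aggregate via t-conorm [max(a, b)]: 0.80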